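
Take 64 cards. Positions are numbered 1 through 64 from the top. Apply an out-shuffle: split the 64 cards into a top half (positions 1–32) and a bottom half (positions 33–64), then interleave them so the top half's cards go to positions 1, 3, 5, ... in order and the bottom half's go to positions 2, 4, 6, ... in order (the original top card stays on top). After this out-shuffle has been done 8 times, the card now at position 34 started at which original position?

25

Work backwards from position 34, undoing one out-shuffle at a time:
34 ← 49 ← 25 ← 13 ← 7 ← 4 ← 34 ← 49 ← 25
So the card now at position 34 started at position 25.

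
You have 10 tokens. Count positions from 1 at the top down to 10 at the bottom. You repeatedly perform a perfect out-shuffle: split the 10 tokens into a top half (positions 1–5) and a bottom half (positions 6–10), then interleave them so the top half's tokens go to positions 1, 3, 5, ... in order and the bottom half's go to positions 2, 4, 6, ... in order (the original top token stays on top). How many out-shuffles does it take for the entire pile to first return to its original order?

6

The out-shuffle permutes the 10 positions with cycle lengths [1, 1, 2, 6].
Every token is home exactly when every cycle has completed a whole number of laps, i.e. after lcm(1, 2, 6) = 6 out-shuffles.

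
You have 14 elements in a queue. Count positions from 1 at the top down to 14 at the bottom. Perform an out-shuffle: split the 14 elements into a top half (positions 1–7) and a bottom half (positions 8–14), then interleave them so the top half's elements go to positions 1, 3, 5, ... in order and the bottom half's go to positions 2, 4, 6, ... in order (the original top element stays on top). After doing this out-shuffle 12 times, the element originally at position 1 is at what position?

Position 1 is a fixed point of every out-shuffle, so the element never moves.

1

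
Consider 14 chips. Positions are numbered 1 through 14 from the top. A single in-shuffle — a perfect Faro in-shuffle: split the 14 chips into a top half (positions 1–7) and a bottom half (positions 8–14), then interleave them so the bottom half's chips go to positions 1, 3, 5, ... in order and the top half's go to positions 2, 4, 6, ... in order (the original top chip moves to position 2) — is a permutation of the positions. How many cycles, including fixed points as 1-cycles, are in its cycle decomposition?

4

Trace each unvisited position around until it returns:
(1 2 4 8) (3 6 12 9) (5 10) (7 14 13 11)
4 cycles in total.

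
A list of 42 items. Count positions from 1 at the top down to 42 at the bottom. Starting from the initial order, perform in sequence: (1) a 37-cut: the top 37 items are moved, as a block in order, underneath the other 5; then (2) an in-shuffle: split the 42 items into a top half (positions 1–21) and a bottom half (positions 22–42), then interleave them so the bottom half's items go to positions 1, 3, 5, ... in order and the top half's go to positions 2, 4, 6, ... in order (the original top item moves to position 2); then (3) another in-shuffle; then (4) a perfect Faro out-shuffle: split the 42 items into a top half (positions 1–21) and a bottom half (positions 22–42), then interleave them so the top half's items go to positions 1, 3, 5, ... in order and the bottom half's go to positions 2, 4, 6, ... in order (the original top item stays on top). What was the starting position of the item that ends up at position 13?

29

Undo the operations in reverse order, starting from position 13:
  undo op 4 (out-shuffle, from top half): 13 ← 7
  undo op 3 (in-shuffle, from bottom half): 7 ← 25
  undo op 2 (in-shuffle, from bottom half): 25 ← 34
  undo op 1 (cut 37): 34 ← 29
So the item at position 13 came from original position 29.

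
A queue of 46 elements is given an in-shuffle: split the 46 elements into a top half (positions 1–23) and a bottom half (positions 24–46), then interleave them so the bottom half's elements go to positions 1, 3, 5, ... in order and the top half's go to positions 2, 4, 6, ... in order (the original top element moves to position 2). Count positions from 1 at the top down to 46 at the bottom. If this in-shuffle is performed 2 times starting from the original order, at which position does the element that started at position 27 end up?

14

Track the element's position through each in-shuffle:
27 → 7 → 14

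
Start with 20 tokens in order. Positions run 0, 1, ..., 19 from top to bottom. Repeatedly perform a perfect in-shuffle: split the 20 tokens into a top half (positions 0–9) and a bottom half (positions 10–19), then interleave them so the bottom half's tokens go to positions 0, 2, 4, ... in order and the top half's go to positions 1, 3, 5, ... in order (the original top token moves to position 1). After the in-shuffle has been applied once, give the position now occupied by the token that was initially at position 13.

Track the token's position through each in-shuffle:
13 → 6

6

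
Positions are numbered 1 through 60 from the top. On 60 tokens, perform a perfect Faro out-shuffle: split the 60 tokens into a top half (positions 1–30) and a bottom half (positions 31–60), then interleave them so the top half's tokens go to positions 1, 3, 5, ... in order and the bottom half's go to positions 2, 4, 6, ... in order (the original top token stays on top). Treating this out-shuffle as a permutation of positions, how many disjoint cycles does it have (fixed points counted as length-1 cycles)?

Trace each unvisited position around until it returns:
(1) (2 3 5 9 17 33 ... len 58) (60)
3 cycles in total.

3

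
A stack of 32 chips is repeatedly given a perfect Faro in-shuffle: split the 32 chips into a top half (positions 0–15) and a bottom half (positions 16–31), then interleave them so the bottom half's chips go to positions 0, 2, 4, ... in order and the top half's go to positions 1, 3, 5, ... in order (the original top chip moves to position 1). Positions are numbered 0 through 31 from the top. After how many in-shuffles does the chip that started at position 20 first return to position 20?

10

Follow position 20 under repeated in-shuffles:
20 → 8 → 17 → 2 → 5 → 11 → 23 → 14 → 29 → 26 → 20
It first returns after 10 in-shuffles.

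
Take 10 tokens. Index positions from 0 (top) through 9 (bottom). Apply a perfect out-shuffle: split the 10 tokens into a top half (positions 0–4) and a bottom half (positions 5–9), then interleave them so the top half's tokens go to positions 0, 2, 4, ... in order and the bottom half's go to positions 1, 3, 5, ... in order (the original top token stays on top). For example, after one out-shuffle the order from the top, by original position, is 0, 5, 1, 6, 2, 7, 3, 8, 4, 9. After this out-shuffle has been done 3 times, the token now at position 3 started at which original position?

Work backwards from position 3, undoing one out-shuffle at a time:
3 ← 6 ← 3 ← 6
So the token now at position 3 started at position 6.

6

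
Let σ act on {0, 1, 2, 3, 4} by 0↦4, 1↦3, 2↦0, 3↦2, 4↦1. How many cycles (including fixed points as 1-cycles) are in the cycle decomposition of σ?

1

Cycle decomposition: (0 4 1 3 2).
1 cycle.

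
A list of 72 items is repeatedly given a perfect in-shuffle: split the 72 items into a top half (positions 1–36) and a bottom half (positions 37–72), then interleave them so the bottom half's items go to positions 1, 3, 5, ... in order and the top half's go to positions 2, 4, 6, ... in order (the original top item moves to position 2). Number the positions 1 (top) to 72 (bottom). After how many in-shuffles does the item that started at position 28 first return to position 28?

9

Follow position 28 under repeated in-shuffles:
28 → 56 → 39 → 5 → 10 → 20 → 40 → 7 → 14 → 28
It first returns after 9 in-shuffles.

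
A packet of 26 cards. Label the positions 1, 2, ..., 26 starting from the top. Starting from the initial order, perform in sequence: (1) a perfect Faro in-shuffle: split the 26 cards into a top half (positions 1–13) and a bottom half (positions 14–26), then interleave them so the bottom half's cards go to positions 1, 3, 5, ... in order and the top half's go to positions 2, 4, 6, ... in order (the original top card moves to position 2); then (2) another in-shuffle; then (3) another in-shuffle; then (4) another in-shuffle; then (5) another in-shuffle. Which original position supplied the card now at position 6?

12

Undo the operations in reverse order, starting from position 6:
  undo op 5 (in-shuffle, from top half): 6 ← 3
  undo op 4 (in-shuffle, from bottom half): 3 ← 15
  undo op 3 (in-shuffle, from bottom half): 15 ← 21
  undo op 2 (in-shuffle, from bottom half): 21 ← 24
  undo op 1 (in-shuffle, from top half): 24 ← 12
So the card at position 6 came from original position 12.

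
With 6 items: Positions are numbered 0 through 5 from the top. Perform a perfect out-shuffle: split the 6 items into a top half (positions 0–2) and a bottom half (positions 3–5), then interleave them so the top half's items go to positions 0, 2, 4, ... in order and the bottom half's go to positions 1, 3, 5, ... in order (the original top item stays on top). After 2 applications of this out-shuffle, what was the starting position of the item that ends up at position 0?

Work backwards from position 0, undoing one out-shuffle at a time:
0 ← 0 ← 0
So the item now at position 0 started at position 0.

0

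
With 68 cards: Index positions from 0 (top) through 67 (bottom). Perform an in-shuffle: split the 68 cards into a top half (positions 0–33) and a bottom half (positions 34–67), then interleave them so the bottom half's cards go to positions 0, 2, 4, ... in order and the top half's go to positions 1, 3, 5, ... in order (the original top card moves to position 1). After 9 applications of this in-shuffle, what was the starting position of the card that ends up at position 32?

62

Work backwards from position 32, undoing one in-shuffle at a time:
32 ← 50 ← 59 ← 29 ← 14 ← 41 ← 20 ← 44 ← 56 ← 62
So the card now at position 32 started at position 62.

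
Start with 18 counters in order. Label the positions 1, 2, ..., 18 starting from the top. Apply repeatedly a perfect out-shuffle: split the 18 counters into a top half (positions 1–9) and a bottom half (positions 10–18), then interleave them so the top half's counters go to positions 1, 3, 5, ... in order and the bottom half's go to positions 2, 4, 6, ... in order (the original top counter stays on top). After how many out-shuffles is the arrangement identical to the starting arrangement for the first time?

The out-shuffle permutes the 18 positions with cycle lengths [1, 1, 8, 8].
Every counter is home exactly when every cycle has completed a whole number of laps, i.e. after lcm(1, 8) = 8 out-shuffles.

8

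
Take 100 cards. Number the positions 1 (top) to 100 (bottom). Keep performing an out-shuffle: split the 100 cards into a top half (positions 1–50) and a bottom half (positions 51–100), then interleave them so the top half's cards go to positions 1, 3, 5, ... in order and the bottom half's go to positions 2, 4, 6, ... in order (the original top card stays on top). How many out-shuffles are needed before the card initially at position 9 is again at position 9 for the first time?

30

Follow position 9 under repeated out-shuffles:
9 → 17 → 33 → 65 → 30 → 59 → 18 → 35 → ... → 9 (length 30)
It first returns after 30 out-shuffles.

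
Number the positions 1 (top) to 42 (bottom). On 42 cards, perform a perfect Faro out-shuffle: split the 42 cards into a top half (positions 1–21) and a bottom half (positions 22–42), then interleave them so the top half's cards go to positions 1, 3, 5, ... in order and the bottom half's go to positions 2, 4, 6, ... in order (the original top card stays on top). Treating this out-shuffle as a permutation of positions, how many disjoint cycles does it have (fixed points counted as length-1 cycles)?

Trace each unvisited position around until it returns:
(1) (2 3 5 9 17 33 ... len 20) (4 7 13 25 8 15 ... len 20) (42)
4 cycles in total.

4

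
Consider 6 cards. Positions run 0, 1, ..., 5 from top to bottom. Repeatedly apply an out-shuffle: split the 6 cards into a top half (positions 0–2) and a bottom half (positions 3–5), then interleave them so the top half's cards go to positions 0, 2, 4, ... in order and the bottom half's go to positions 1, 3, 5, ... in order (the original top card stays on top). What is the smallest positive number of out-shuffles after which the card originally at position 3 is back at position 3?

Follow position 3 under repeated out-shuffles:
3 → 1 → 2 → 4 → 3
It first returns after 4 out-shuffles.

4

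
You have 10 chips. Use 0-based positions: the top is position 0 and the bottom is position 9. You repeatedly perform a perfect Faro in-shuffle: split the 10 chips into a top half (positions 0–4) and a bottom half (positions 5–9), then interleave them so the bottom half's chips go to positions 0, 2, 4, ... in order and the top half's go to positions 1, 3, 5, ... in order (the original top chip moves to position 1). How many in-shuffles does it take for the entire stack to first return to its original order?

The in-shuffle permutes the 10 positions with cycle lengths [10].
Every chip is home exactly when every cycle has completed a whole number of laps, i.e. after lcm(10) = 10 in-shuffles.

10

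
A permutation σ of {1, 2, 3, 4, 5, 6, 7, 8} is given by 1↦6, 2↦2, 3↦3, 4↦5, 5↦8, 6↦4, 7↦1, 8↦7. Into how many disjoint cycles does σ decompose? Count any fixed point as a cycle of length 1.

3

Cycle decomposition: (1 6 4 5 8 7) (2) (3).
3 cycles.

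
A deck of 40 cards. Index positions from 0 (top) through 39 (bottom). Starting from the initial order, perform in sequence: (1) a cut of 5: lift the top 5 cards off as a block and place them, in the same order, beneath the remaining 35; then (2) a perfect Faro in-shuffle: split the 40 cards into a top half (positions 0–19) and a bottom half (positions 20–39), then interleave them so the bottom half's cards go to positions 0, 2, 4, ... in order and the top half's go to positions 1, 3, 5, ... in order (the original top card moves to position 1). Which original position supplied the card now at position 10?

30

Undo the operations in reverse order, starting from position 10:
  undo op 2 (in-shuffle, from bottom half): 10 ← 25
  undo op 1 (cut 5): 25 ← 30
So the card at position 10 came from original position 30.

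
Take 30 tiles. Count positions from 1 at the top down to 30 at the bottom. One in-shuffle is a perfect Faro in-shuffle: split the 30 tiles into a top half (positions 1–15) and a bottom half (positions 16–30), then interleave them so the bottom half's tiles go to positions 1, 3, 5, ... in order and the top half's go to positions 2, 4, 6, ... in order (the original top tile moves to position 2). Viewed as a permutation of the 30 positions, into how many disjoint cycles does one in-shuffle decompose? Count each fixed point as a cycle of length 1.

6

Trace each unvisited position around until it returns:
(1 2 4 8 16) (3 6 12 24 17) (5 10 20 9 18) (7 14 28 25 19) (11 22 13 26 21) (15 30 29 27 23)
6 cycles in total.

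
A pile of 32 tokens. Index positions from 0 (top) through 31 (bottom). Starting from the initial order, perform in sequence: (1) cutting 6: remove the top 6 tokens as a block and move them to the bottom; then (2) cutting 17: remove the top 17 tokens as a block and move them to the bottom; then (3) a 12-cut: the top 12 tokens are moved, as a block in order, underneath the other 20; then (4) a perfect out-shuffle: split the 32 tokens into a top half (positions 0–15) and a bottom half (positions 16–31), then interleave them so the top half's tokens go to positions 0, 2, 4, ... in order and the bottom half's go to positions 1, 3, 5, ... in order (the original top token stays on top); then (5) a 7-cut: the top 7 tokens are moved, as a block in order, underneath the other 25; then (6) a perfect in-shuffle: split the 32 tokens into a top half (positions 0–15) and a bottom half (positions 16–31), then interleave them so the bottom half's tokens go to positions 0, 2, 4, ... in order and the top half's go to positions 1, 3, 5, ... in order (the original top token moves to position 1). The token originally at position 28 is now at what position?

Track the token from position 28 forward through each operation:
  after op 1 (cut 6): 28 → 22
  after op 2 (cut 17): 22 → 5
  after op 3 (cut 12): 5 → 25
  after op 4 (out-shuffle): 25 → 19
  after op 5 (cut 7): 19 → 12
  after op 6 (in-shuffle): 12 → 25

25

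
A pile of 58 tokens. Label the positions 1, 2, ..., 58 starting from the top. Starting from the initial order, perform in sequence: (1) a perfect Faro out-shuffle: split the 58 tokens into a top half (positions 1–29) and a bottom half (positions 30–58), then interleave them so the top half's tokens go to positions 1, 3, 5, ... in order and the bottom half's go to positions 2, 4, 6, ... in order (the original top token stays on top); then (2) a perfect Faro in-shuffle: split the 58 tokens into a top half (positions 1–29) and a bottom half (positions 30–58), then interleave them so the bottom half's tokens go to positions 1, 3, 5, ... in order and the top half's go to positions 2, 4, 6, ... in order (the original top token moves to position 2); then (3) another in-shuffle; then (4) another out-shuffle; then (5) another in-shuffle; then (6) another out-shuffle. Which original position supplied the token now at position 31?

12

Undo the operations in reverse order, starting from position 31:
  undo op 6 (out-shuffle, from top half): 31 ← 16
  undo op 5 (in-shuffle, from top half): 16 ← 8
  undo op 4 (out-shuffle, from bottom half): 8 ← 33
  undo op 3 (in-shuffle, from bottom half): 33 ← 46
  undo op 2 (in-shuffle, from top half): 46 ← 23
  undo op 1 (out-shuffle, from top half): 23 ← 12
So the token at position 31 came from original position 12.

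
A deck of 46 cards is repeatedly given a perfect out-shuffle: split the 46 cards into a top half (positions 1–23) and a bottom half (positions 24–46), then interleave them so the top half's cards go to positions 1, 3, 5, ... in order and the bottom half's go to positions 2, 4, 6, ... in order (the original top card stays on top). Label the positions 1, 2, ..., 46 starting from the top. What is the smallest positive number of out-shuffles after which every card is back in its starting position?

12

The out-shuffle permutes the 46 positions with cycle lengths [1, 1, 2, 4, 4, 4, 6, 12, 12].
Every card is home exactly when every cycle has completed a whole number of laps, i.e. after lcm(1, 2, 4, 6, 12) = 12 out-shuffles.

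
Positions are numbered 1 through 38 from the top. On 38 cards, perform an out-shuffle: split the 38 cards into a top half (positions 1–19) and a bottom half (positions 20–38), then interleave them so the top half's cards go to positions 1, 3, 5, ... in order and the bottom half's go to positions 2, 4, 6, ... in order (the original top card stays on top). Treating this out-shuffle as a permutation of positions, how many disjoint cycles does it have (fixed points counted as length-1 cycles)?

3

Trace each unvisited position around until it returns:
(1) (2 3 5 9 17 33 ... len 36) (38)
3 cycles in total.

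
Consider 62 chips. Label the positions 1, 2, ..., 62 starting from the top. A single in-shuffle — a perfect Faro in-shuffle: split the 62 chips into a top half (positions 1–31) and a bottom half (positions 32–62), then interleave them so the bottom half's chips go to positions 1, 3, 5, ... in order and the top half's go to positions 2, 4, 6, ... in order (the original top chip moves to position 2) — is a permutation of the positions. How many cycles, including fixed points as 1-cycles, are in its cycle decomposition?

Trace each unvisited position around until it returns:
(1 2 4 8 16 32) (3 6 12 24 48 33) (5 10 20 40 17 34) (7 14 28 56 49 35) (9 18 36) (11 22 44 25 50 37) (13 26 52 41 19 38) (15 30 60 57 51 39) ... plus 4 more
12 cycles in total.

12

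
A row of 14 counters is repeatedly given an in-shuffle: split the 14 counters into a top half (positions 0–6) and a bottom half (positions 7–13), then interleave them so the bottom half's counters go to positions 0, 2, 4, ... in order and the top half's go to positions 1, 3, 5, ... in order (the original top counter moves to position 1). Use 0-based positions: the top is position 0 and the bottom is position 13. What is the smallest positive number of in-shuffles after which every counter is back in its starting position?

The in-shuffle permutes the 14 positions with cycle lengths [2, 4, 4, 4].
Every counter is home exactly when every cycle has completed a whole number of laps, i.e. after lcm(2, 4) = 4 in-shuffles.

4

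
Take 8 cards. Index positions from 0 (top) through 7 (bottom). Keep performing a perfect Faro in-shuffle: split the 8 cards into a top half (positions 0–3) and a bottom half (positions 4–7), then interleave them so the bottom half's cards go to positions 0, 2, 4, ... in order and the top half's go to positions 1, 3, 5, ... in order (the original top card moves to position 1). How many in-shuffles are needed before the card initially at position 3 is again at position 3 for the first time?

Follow position 3 under repeated in-shuffles:
3 → 7 → 6 → 4 → 0 → 1 → 3
It first returns after 6 in-shuffles.

6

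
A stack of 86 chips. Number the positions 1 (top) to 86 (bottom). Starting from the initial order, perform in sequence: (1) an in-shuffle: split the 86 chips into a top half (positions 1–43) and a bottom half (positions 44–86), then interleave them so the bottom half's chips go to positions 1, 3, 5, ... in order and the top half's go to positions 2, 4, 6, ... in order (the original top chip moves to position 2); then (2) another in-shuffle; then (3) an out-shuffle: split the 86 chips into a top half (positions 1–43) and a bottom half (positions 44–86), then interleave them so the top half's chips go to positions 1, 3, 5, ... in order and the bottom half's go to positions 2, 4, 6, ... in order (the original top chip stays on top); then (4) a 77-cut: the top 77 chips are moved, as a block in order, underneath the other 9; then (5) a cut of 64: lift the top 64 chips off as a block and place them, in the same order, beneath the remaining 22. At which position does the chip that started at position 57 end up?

Track the chip from position 57 forward through each operation:
  after op 1 (in-shuffle): 57 → 27
  after op 2 (in-shuffle): 27 → 54
  after op 3 (out-shuffle): 54 → 22
  after op 4 (cut 77): 22 → 31
  after op 5 (cut 64): 31 → 53

53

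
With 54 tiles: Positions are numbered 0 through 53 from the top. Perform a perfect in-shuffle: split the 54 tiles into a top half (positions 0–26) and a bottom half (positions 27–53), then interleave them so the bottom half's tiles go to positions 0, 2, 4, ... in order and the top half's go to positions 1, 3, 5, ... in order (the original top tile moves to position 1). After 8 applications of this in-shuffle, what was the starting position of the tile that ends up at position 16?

Work backwards from position 16, undoing one in-shuffle at a time:
16 ← 35 ← 17 ← 8 ← 31 ← 15 ← 7 ← 3 ← 1
So the tile now at position 16 started at position 1.

1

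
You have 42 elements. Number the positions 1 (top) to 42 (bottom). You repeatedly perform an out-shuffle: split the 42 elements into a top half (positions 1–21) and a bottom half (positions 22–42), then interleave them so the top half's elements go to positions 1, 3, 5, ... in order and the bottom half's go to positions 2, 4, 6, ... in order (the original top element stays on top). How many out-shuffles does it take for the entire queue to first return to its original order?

20

The out-shuffle permutes the 42 positions with cycle lengths [1, 1, 20, 20].
Every element is home exactly when every cycle has completed a whole number of laps, i.e. after lcm(1, 20) = 20 out-shuffles.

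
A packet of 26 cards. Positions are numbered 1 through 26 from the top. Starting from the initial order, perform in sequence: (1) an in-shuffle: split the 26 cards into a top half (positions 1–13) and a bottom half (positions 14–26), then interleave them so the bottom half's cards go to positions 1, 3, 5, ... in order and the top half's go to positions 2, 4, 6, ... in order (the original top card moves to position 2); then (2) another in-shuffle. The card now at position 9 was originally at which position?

Undo the operations in reverse order, starting from position 9:
  undo op 2 (in-shuffle, from bottom half): 9 ← 18
  undo op 1 (in-shuffle, from top half): 18 ← 9
So the card at position 9 came from original position 9.

9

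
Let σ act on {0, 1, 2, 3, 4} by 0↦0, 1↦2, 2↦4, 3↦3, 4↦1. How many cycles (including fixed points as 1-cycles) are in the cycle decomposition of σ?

Cycle decomposition: (0) (1 2 4) (3).
3 cycles.

3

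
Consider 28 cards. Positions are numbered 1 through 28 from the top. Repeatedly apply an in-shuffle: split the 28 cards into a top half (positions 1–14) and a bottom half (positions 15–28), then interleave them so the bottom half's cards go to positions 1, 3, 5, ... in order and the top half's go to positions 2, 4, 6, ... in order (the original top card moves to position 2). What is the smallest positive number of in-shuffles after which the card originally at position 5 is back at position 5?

Follow position 5 under repeated in-shuffles:
5 → 10 → 20 → 11 → 22 → 15 → 1 → 2 → ... → 5 (length 28)
It first returns after 28 in-shuffles.

28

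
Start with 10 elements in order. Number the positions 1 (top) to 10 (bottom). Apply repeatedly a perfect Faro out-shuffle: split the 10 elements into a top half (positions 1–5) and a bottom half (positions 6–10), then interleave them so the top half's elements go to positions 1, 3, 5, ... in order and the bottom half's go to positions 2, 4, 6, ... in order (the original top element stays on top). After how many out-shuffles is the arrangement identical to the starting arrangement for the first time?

The out-shuffle permutes the 10 positions with cycle lengths [1, 1, 2, 6].
Every element is home exactly when every cycle has completed a whole number of laps, i.e. after lcm(1, 2, 6) = 6 out-shuffles.

6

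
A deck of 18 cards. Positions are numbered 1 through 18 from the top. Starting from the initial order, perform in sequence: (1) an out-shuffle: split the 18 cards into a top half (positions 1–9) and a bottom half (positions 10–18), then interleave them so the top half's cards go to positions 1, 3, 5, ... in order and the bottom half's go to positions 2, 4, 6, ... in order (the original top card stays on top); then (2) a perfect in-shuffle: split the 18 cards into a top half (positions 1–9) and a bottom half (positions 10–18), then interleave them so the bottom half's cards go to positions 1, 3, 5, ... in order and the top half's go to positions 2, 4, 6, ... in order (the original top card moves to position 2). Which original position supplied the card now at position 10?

3

Undo the operations in reverse order, starting from position 10:
  undo op 2 (in-shuffle, from top half): 10 ← 5
  undo op 1 (out-shuffle, from top half): 5 ← 3
So the card at position 10 came from original position 3.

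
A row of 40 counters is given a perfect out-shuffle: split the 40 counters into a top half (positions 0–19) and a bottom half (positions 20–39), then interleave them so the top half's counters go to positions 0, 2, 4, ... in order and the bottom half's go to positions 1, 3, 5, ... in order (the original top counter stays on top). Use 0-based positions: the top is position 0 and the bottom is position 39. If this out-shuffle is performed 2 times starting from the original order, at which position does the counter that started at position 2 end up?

8

Track the counter's position through each out-shuffle:
2 → 4 → 8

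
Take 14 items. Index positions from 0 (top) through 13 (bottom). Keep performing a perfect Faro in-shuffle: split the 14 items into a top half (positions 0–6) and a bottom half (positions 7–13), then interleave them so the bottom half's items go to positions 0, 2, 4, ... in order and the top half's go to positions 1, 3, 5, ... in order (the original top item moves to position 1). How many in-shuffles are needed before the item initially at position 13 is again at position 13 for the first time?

Follow position 13 under repeated in-shuffles:
13 → 12 → 10 → 6 → 13
It first returns after 4 in-shuffles.

4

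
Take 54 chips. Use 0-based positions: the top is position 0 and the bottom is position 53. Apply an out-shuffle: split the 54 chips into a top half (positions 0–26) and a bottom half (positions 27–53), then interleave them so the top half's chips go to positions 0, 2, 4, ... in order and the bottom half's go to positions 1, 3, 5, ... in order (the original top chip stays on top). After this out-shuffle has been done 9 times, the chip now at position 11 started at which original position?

Work backwards from position 11, undoing one out-shuffle at a time:
11 ← 32 ← 16 ← 8 ← 4 ← 2 ← 1 ← 27 ← 40 ← 20
So the chip now at position 11 started at position 20.

20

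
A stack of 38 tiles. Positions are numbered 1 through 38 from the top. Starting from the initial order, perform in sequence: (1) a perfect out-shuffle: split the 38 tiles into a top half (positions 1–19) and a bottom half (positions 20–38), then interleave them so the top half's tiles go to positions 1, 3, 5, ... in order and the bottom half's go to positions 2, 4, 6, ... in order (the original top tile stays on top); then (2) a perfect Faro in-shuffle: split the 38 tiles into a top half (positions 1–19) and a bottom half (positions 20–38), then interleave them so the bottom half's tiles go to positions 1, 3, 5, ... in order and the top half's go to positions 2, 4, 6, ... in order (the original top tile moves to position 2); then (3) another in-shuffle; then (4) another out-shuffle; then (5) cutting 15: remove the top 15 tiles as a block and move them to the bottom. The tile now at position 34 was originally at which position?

11

Undo the operations in reverse order, starting from position 34:
  undo op 5 (cut 15): 34 ← 11
  undo op 4 (out-shuffle, from top half): 11 ← 6
  undo op 3 (in-shuffle, from top half): 6 ← 3
  undo op 2 (in-shuffle, from bottom half): 3 ← 21
  undo op 1 (out-shuffle, from top half): 21 ← 11
So the tile at position 34 came from original position 11.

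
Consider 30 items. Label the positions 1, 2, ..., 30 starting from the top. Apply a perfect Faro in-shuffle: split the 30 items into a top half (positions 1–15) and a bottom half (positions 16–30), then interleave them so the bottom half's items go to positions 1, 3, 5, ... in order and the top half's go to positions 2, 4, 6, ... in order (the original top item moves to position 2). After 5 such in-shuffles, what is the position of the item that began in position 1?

Track the item's position through each in-shuffle:
1 → 2 → 4 → 8 → 16 → 1

1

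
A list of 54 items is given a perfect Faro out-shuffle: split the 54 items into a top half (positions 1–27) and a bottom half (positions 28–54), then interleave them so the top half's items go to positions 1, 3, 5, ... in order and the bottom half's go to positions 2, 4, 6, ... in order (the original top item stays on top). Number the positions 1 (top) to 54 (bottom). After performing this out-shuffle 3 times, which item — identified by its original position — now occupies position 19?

Work backwards from position 19, undoing one out-shuffle at a time:
19 ← 10 ← 32 ← 43
So the item now at position 19 started at position 43.

43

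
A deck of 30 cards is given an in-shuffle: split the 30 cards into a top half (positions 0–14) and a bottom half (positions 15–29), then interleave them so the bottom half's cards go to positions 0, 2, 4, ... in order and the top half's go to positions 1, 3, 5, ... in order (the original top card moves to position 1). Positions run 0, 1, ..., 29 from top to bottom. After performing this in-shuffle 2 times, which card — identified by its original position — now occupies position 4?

Work backwards from position 4, undoing one in-shuffle at a time:
4 ← 17 ← 8
So the card now at position 4 started at position 8.

8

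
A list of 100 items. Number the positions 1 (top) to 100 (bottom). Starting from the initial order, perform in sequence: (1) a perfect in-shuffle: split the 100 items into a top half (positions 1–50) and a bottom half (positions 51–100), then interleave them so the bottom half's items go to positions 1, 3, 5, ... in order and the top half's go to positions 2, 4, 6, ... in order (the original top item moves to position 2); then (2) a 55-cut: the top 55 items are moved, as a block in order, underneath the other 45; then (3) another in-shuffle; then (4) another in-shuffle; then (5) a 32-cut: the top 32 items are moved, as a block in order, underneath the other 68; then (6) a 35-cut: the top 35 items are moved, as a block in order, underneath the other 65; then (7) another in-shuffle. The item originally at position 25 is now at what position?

20

Track the item from position 25 forward through each operation:
  after op 1 (in-shuffle): 25 → 50
  after op 2 (cut 55): 50 → 95
  after op 3 (in-shuffle): 95 → 89
  after op 4 (in-shuffle): 89 → 77
  after op 5 (cut 32): 77 → 45
  after op 6 (cut 35): 45 → 10
  after op 7 (in-shuffle): 10 → 20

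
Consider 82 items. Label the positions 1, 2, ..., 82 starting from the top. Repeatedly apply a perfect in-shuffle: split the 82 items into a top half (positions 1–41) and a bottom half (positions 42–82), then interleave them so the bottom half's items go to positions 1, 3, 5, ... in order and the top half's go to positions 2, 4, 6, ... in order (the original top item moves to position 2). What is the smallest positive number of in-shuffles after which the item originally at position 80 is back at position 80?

Follow position 80 under repeated in-shuffles:
80 → 77 → 71 → 59 → 35 → 70 → 57 → 31 → ... → 80 (length 82)
It first returns after 82 in-shuffles.

82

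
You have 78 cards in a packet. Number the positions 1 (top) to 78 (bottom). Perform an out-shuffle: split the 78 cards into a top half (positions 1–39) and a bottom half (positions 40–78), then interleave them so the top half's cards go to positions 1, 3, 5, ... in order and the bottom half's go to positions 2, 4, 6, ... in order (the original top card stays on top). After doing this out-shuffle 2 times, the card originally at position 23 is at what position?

12

Track the card's position through each out-shuffle:
23 → 45 → 12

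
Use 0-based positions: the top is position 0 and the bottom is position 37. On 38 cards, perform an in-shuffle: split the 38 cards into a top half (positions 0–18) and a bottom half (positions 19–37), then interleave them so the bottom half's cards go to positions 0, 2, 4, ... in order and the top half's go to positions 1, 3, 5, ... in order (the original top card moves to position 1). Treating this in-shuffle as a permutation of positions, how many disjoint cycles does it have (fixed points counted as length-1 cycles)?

4

Trace each unvisited position around until it returns:
(0 1 3 7 15 31 ... len 12) (2 5 11 23 8 17 ... len 12) (6 13 27 16 33 28 ... len 12) (12 25)
4 cycles in total.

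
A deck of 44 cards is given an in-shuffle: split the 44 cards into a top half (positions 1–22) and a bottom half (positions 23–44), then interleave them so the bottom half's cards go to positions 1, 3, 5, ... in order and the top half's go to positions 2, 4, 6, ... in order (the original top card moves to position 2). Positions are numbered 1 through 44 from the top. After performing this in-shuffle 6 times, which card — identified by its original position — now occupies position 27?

18

Work backwards from position 27, undoing one in-shuffle at a time:
27 ← 36 ← 18 ← 9 ← 27 ← 36 ← 18
So the card now at position 27 started at position 18.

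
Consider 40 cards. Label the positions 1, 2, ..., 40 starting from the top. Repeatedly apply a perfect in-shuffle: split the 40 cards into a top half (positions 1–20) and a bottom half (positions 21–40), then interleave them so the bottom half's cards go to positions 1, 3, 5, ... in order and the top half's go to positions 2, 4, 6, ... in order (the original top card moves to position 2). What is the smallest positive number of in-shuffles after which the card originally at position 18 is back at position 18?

20

Follow position 18 under repeated in-shuffles:
18 → 36 → 31 → 21 → 1 → 2 → 4 → 8 → 16 → 32 → 23 → 5 → 10 → 20 → 40 → 39 → 37 → 33 → 25 → 9 → 18
It first returns after 20 in-shuffles.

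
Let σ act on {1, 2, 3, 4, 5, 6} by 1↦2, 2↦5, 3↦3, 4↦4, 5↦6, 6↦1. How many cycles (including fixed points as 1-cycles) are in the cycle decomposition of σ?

Cycle decomposition: (1 2 5 6) (3) (4).
3 cycles.

3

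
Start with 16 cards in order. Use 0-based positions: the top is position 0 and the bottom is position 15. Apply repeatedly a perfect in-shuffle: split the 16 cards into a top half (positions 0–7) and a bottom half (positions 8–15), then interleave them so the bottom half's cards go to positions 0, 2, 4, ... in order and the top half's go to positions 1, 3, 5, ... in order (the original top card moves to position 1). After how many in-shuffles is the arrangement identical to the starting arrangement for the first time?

The in-shuffle permutes the 16 positions with cycle lengths [8, 8].
Every card is home exactly when every cycle has completed a whole number of laps, i.e. after lcm(8) = 8 in-shuffles.

8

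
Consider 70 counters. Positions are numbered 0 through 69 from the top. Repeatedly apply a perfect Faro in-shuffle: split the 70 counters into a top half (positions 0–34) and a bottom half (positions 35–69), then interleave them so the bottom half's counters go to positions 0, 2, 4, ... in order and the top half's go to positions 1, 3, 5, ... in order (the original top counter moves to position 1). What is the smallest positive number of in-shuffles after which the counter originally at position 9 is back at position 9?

Follow position 9 under repeated in-shuffles:
9 → 19 → 39 → 8 → 17 → 35 → 0 → 1 → ... → 9 (length 35)
It first returns after 35 in-shuffles.

35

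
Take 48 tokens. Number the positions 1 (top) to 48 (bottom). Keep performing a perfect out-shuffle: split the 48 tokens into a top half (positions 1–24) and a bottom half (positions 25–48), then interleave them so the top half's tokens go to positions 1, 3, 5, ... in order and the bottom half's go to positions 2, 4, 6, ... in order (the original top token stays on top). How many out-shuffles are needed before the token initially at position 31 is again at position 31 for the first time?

Follow position 31 under repeated out-shuffles:
31 → 14 → 27 → 6 → 11 → 21 → 41 → 34 → ... → 31 (length 23)
It first returns after 23 out-shuffles.

23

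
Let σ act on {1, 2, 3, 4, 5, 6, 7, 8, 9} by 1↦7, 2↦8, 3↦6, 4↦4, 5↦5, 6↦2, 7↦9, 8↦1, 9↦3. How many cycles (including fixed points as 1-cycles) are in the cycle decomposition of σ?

3

Cycle decomposition: (1 7 9 3 6 2 8) (4) (5).
3 cycles.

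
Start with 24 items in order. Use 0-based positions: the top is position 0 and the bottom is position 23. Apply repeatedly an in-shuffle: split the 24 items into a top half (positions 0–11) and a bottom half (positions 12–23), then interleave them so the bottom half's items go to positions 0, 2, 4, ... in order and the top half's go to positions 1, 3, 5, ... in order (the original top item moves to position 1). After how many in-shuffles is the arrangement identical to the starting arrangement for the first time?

20

The in-shuffle permutes the 24 positions with cycle lengths [4, 20].
Every item is home exactly when every cycle has completed a whole number of laps, i.e. after lcm(4, 20) = 20 in-shuffles.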